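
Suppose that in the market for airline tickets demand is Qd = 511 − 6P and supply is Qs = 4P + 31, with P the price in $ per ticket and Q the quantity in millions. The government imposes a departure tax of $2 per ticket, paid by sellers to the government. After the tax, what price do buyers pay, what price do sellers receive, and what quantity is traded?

Before the tax: set 511 − 6P = 4P + 31 → P* = $48, Q* = 223.
With the tax collected from sellers, supply shifts: Qs = 4(P − 2) + 31.
New equilibrium: buyers pay $48.8, sellers receive $46.8, Q = 218.2. (Wedge: Pb − Ps = 2.)
The less price-elastic side of the market bears the larger share of a per-unit tax.

Buyers pay $48.8; sellers receive $46.8; quantity = 218.2.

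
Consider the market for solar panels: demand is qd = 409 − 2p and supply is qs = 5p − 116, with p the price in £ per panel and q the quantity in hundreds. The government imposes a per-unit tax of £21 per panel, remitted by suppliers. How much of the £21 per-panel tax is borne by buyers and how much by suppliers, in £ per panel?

Buyers bear £15 per panel; suppliers bear £6 per panel.

Before the tax: set 409 − 2p = 5p − 116 → p* = £75, q* = 259.
With the tax collected from suppliers, supply shifts: qs = 5(p − 21) − 116.
New equilibrium: buyers pay £90, suppliers receive £69, q = 229. (Wedge: pb − ps = 21.)
Burden on buyers: £15; on suppliers: £6. (They sum to £21.)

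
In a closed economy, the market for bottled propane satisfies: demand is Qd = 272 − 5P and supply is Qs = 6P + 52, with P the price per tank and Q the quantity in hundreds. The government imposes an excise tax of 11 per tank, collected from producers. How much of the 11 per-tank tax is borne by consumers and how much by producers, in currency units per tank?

Consumers bear 6 per tank; producers bear 5 per tank.

Before the tax: set 272 − 5P = 6P + 52 → P* = 20, Q* = 172.
With the tax collected from producers, supply shifts: Qs = 6(P − 11) + 52.
New equilibrium: consumers pay 26, producers receive 15, Q = 142. (Wedge: Pb − Ps = 11.)
Burden on consumers: 6; on producers: 5. (They sum to 11.)
The less price-elastic side of the market bears the larger share of a per-unit tax.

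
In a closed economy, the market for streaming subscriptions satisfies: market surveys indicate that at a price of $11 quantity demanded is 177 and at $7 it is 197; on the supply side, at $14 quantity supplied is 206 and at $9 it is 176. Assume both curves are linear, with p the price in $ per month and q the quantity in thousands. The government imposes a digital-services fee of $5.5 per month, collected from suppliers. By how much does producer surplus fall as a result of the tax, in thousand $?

Producer surplus falls by $436.25 thousand.

Demand slope: (197 − 177)/(7 − 11) = -5, so qd = 232 − 5p.
Supply slope: (176 − 206)/(9 − 14) = 6, so qs = 6p + 122.
Before the tax: set 232 − 5p = 6p + 122 → p* = $10, q* = 182.
With the tax collected from suppliers, supply shifts: qs = 6(p − 5.5) + 122.
Solving gives q = 167 with buyers paying $13 and suppliers receiving $7.5 (the $5.5 wedge).
ΔPS is the trapezoid between Q = 167 and Q = 182 of height $2.5: ½ · (182 + 167) · 2.5 = $436.25.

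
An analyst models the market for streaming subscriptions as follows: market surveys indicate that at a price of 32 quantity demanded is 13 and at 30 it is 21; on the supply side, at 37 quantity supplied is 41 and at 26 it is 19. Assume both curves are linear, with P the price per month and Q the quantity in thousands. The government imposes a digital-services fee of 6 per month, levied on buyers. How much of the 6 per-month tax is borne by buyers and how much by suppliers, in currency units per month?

Buyers bear 2 per month; suppliers bear 4 per month.

Demand slope: (21 − 13)/(30 − 32) = -4, so Qd = 141 − 4P.
Supply slope: (19 − 41)/(26 − 37) = 2, so Qs = 2P − 33.
Without the tax, 141 − 4P = 2P − 33 gives 6P = 174, so P* = 29 and Q* = 25.
With the tax collected from buyers, demand (in seller-price terms) shifts: Qd = 141 − 4(P + 6).
New equilibrium: buyers pay 31, suppliers receive 25, Q = 17. (Wedge: Pb − Ps = 6.)
Burden on buyers: 2; on suppliers: 4. (They sum to 6.)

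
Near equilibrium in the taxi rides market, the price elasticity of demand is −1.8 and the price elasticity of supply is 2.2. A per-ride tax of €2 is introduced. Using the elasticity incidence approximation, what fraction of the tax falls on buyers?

Buyers' share ≈ 0.55.

Incidence ratio: buyers' share ≈ εs / (εs + |εd|) = 2.2 / (2.2 + 1.8) = 0.55.
Supply is the more elastic side, so buyers bear the larger share.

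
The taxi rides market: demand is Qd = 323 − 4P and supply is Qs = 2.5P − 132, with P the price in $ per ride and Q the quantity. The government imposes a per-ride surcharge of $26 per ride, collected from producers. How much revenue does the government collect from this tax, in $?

Tax revenue = $78.

Without the tax, 323 − 4P = 2.5P − 132 gives 6.5P = 455, so P* = $70 and Q* = 43.
With the tax collected from producers, supply shifts: Qs = 2.5(P − 26) − 132.
New equilibrium: consumers pay $80, producers receive $54, Q = 3. (Wedge: Pb − Ps = 26.)
Revenue = t · Q = 26 · 3 = $78.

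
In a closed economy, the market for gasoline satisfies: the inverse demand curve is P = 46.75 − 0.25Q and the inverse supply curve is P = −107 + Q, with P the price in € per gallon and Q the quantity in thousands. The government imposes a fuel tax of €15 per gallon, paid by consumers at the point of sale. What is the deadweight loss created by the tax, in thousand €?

Rewrite in direct form: Qd = 187 − 4P and Qs = P + 107.
Without the tax, 187 − 4P = P + 107 gives 5P = 80, so P* = €16 and Q* = 123.
With the tax collected from consumers, demand (in seller-price terms) shifts: Qd = 187 − 4(P + 15).
Solving gives Q = 111 with consumers paying €19 and producers receiving €4 (the €15 wedge).
Quantity falls by |ΔQ| = |123 − 111| = 12.
DWL = ½ · t · |ΔQ| = ½ · 15 · 12 = €90.

Deadweight loss = €90 thousand.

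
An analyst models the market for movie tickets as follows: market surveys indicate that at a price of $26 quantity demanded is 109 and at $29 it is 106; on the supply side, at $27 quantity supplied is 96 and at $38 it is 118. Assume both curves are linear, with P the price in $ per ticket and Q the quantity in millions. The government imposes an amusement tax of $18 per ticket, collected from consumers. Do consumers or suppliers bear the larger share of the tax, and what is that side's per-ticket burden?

Demand slope: (106 − 109)/(29 − 26) = -1, so Qd = 135 − P.
Supply slope: (118 − 96)/(38 − 27) = 2, so Qs = 2P + 42.
Before the tax: set 135 − P = 2P + 42 → P* = $31, Q* = 104.
With the tax collected from consumers, demand (in seller-price terms) shifts: Qd = 135 − (P + 18).
New equilibrium: consumers pay $43, suppliers receive $25, Q = 92. (Wedge: Pb − Ps = 18.)
Per-ticket burden: consumers $12, suppliers $6.
Consumers take the larger share because demand is less price-elastic here (demand slope 1 vs supply slope 2).
The less price-elastic side of the market bears the larger share of a per-unit tax.

Consumers bear the larger share: $12 per ticket.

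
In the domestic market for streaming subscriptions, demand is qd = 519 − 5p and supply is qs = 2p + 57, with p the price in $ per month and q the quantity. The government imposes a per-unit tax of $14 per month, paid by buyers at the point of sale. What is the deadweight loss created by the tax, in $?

Before the tax: set 519 − 5p = 2p + 57 → p* = $66, q* = 189.
With the tax collected from buyers, demand (in seller-price terms) shifts: qd = 519 − 5(p + 14).
New equilibrium: buyers pay $70, sellers receive $56, q = 169. (Wedge: pb − ps = 14.)
Quantity falls by |ΔQ| = |189 − 169| = 20.
DWL = ½ · t · |ΔQ| = ½ · 14 · 20 = $140.

Deadweight loss = $140.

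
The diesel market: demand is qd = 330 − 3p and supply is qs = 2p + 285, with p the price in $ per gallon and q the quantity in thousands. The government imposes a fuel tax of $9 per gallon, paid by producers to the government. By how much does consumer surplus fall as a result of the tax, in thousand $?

Consumer surplus falls by $1071.36 thousand.

Before the tax: set 330 − 3p = 2p + 285 → p* = $9, q* = 303.
With the tax collected from producers, supply shifts: qs = 2(p − 9) + 285.
New equilibrium: buyers pay $12.6, producers receive $3.6, q = 292.2. (Wedge: pb − ps = 9.)
ΔCS is the trapezoid between Q = 292.2 and Q = 303 of height $3.6: ½ · (303 + 292.2) · 3.6 = $1071.36.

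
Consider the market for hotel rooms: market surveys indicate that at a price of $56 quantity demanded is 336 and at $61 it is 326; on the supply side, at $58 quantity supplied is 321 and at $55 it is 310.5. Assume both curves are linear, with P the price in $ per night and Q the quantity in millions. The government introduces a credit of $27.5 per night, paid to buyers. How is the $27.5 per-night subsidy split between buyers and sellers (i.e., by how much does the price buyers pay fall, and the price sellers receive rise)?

Buyers gain $17.5 per night; sellers gain $10 per night.

Demand slope: (326 − 336)/(61 − 56) = -2, so Qd = 448 − 2P.
Supply slope: (310.5 − 321)/(55 − 58) = 3.5, so Qs = 3.5P + 118.
Without the subsidy, 448 − 2P = 3.5P + 118 gives 5.5P = 330, so P* = $60 and Q* = 328.
With a per-unit subsidy paid to buyers, each effectively pays P − 27.5, so demand becomes Qd = 448 − 2(P − 27.5).
New equilibrium: buyers pay $42.5, sellers receive $70, Q = 363. (Wedge: Pb − Ps = −27.5.)
Gain to buyers: $17.5; to sellers: $10. (They sum to $27.5.)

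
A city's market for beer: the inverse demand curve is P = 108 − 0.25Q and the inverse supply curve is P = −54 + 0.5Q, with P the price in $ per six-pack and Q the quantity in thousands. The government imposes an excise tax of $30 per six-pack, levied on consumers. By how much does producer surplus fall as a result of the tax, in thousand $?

Producer surplus falls by $3920 thousand.

Rewrite in direct form: Qd = 432 − 4P and Qs = 2P + 108.
Before the tax: set 432 − 4P = 2P + 108 → P* = $54, Q* = 216.
With the tax collected from consumers, demand (in seller-price terms) shifts: Qd = 432 − 4(P + 30).
Solving gives Q = 176 with consumers paying $64 and suppliers receiving $34 (the $30 wedge).
ΔPS is the trapezoid between Q = 176 and Q = 216 of height $20: ½ · (216 + 176) · 20 = $3920.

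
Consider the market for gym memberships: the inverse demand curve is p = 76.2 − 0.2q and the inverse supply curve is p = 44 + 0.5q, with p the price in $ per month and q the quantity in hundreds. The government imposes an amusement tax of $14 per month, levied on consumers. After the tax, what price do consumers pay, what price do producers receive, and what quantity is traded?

Rewrite in direct form: qd = 381 − 5p and qs = 2p − 88.
Before the tax: set 381 − 5p = 2p − 88 → p* = $67, q* = 46.
With the tax collected from consumers, demand (in seller-price terms) shifts: qd = 381 − 5(p + 14).
Solving gives q = 26 with consumers paying $71 and producers receiving $57 (the $14 wedge).
The less price-elastic side of the market bears the larger share of a per-unit tax.

Consumers pay $71; producers receive $57; quantity = 26.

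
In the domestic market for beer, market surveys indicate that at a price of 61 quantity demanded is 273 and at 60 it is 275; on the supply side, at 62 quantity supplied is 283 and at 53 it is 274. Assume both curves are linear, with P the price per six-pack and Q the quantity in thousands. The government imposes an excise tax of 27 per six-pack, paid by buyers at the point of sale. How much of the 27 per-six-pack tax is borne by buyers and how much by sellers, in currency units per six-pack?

Demand slope: (275 − 273)/(60 − 61) = -2, so Qd = 395 − 2P.
Supply slope: (274 − 283)/(53 − 62) = 1, so Qs = P + 221.
Before the tax: set 395 − 2P = P + 221 → P* = 58, Q* = 279.
With the tax collected from buyers, demand (in seller-price terms) shifts: Qd = 395 − 2(P + 27).
New equilibrium: buyers pay 67, sellers receive 40, Q = 261. (Wedge: Pb − Ps = 27.)
Burden on buyers: 9; on sellers: 18. (They sum to 27.)
The less price-elastic side of the market bears the larger share of a per-unit tax.

Buyers bear 9 per six-pack; sellers bear 18 per six-pack.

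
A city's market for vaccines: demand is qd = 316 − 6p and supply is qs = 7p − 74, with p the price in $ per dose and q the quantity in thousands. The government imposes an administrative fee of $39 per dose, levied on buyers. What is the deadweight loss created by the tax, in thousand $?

Deadweight loss = $2457 thousand.

Before the tax: set 316 − 6p = 7p − 74 → p* = $30, q* = 136.
With the tax collected from buyers, demand (in seller-price terms) shifts: qd = 316 − 6(p + 39).
Solving gives q = 10 with buyers paying $51 and suppliers receiving $12 (the $39 wedge).
Quantity falls by |ΔQ| = |136 − 10| = 126.
DWL = ½ · t · |ΔQ| = ½ · 39 · 126 = $2457.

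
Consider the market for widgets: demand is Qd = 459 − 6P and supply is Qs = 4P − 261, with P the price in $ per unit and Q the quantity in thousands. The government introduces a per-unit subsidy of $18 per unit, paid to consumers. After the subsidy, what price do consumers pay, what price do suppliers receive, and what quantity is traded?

Without the subsidy, 459 − 6P = 4P − 261 gives 10P = 720, so P* = $72 and Q* = 27.
With a per-unit subsidy paid to consumers, each effectively pays P − 18, so demand becomes Qd = 459 − 6(P − 18).
Solving gives Q = 70.2 with consumers paying $64.8 and suppliers receiving $82.8 (the $18 wedge).

Consumers pay $64.8; suppliers receive $82.8; quantity = 70.2.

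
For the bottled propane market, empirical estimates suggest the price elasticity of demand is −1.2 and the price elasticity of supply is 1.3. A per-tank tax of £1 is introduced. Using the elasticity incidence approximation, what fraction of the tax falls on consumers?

Incidence ratio: consumers' share ≈ εs / (εs + |εd|) = 1.3 / (1.3 + 1.2) = 0.52.
Supply is the more elastic side, so consumers bear the larger share.

Consumers' share ≈ 0.52.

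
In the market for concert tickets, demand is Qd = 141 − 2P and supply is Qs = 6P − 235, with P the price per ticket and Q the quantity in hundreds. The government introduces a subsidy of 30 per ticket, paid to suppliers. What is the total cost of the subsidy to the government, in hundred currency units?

Before the subsidy: set 141 − 2P = 6P − 235 → P* = 47, Q* = 47.
With a per-unit subsidy paid to suppliers, each receives P + 30 per unit sold, so supply becomes Qs = 6(P + 30) − 235.
New equilibrium: consumers pay 24.5, suppliers receive 54.5, Q = 92. (Wedge: Pb − Ps = −30.)
Outlay = t · Q = 30 · 92 = 2760.

Government outlay = 2760 hundred.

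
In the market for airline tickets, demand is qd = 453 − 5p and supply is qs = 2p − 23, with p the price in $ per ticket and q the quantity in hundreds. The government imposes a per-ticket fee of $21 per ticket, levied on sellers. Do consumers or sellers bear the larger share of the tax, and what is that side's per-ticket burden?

Sellers bear the larger share: $15 per ticket.

Before the tax: set 453 − 5p = 2p − 23 → p* = $68, q* = 113.
With the tax collected from sellers, supply shifts: qs = 2(p − 21) − 23.
New equilibrium: consumers pay $74, sellers receive $53, q = 83. (Wedge: pb − ps = 21.)
Per-ticket burden: consumers $6, sellers $15.
Sellers take the larger share because supply is less price-elastic here (demand slope 5 vs supply slope 2).
The less price-elastic side of the market bears the larger share of a per-unit tax.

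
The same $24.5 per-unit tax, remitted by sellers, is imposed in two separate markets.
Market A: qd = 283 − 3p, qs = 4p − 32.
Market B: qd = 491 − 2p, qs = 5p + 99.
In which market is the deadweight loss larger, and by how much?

Market A, by $85.75.

Market A: pre-tax p* = $45, q* = 148; post-tax q = 106; deadweight loss = $514.5.
Market B: pre-tax p* = $56, q* = 379; post-tax q = 344; deadweight loss = $428.75.
Difference: $514.5 vs $428.75 → market A is larger by $85.75.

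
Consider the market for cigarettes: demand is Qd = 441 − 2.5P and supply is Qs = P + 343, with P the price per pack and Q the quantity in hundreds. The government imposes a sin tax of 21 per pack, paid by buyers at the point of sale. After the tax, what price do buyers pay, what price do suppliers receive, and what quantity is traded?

Without the tax, 441 − 2.5P = P + 343 gives 3.5P = 98, so P* = 28 and Q* = 371.
With the tax collected from buyers, demand (in seller-price terms) shifts: Qd = 441 − 2.5(P + 21).
Solving gives Q = 356 with buyers paying 34 and suppliers receiving 13 (the 21 wedge).
The less price-elastic side of the market bears the larger share of a per-unit tax.

Buyers pay 34; suppliers receive 13; quantity = 356.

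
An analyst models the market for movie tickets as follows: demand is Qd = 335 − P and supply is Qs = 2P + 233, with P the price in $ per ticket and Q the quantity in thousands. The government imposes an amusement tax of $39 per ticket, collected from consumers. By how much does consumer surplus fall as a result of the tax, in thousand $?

Consumer surplus falls by $7488 thousand.

Before the tax: set 335 − P = 2P + 233 → P* = $34, Q* = 301.
With the tax collected from consumers, demand (in seller-price terms) shifts: Qd = 335 − (P + 39).
New equilibrium: consumers pay $60, suppliers receive $21, Q = 275. (Wedge: Pb − Ps = 39.)
ΔCS is the trapezoid between Q = 275 and Q = 301 of height $26: ½ · (301 + 275) · 26 = $7488.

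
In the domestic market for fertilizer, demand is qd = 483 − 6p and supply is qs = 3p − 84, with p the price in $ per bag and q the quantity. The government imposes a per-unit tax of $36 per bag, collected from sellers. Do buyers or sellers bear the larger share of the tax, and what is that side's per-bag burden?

Before the tax: set 483 − 6p = 3p − 84 → p* = $63, q* = 105.
With the tax collected from sellers, supply shifts: qs = 3(p − 36) − 84.
New equilibrium: buyers pay $75, sellers receive $39, q = 33. (Wedge: pb − ps = 36.)
Per-bag burden: buyers $12, sellers $24.
Sellers take the larger share because supply is less price-elastic here (demand slope 6 vs supply slope 3).

Sellers bear the larger share: $24 per bag.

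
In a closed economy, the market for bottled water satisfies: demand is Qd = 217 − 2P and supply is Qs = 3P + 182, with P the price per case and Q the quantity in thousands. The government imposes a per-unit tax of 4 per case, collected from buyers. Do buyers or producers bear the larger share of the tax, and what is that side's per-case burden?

Buyers bear the larger share: 2.4 per case.

Before the tax: set 217 − 2P = 3P + 182 → P* = 7, Q* = 203.
With the tax collected from buyers, demand (in seller-price terms) shifts: Qd = 217 − 2(P + 4).
Solving gives Q = 198.2 with buyers paying 9.4 and producers receiving 5.4 (the 4 wedge).
Per-case burden: buyers 2.4, producers 1.6.
Buyers take the larger share because demand is less price-elastic here (demand slope 2 vs supply slope 3).
The less price-elastic side of the market bears the larger share of a per-unit tax.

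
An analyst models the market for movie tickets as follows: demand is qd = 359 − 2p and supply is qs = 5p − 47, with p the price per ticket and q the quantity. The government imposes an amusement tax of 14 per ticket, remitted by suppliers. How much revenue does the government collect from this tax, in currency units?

Without the tax, 359 − 2p = 5p − 47 gives 7p = 406, so p* = 58 and q* = 243.
With the tax collected from suppliers, supply shifts: qs = 5(p − 14) − 47.
Solving gives q = 223 with buyers paying 68 and suppliers receiving 54 (the 14 wedge).
Revenue = t · Q = 14 · 223 = 3122.

Tax revenue = 3122.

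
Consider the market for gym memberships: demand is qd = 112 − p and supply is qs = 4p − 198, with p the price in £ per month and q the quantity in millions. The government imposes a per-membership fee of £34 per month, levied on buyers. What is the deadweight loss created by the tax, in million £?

Without the tax, 112 − p = 4p − 198 gives 5p = 310, so p* = £62 and q* = 50.
With the tax collected from buyers, demand (in seller-price terms) shifts: qd = 112 − (p + 34).
New equilibrium: buyers pay £89.2, suppliers receive £55.2, q = 22.8. (Wedge: pb − ps = 34.)
Quantity falls by |ΔQ| = |50 − 22.8| = 27.2.
DWL = ½ · t · |ΔQ| = ½ · 34 · 27.2 = £462.4.

Deadweight loss = £462.4 million.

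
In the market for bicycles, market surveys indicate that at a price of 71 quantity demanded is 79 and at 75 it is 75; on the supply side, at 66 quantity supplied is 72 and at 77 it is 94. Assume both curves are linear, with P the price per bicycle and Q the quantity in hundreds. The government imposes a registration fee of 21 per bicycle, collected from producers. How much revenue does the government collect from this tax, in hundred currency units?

Demand slope: (75 − 79)/(75 − 71) = -1, so Qd = 150 − P.
Supply slope: (94 − 72)/(77 − 66) = 2, so Qs = 2P − 60.
Without the tax, 150 − P = 2P − 60 gives 3P = 210, so P* = 70 and Q* = 80.
With the tax collected from producers, supply shifts: Qs = 2(P − 21) − 60.
Solving gives Q = 66 with consumers paying 84 and producers receiving 63 (the 21 wedge).
Revenue = t · Q = 21 · 66 = 1386.

Tax revenue = 1386 hundred.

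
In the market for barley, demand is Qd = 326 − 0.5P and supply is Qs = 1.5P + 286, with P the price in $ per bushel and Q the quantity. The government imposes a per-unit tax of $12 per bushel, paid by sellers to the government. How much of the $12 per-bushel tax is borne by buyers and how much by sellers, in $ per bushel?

Before the tax: set 326 − 0.5P = 1.5P + 286 → P* = $20, Q* = 316.
With the tax collected from sellers, supply shifts: Qs = 1.5(P − 12) + 286.
New equilibrium: buyers pay $29, sellers receive $17, Q = 311.5. (Wedge: Pb − Ps = 12.)
Burden on buyers: $9; on sellers: $3. (They sum to $12.)
The less price-elastic side of the market bears the larger share of a per-unit tax.

Buyers bear $9 per bushel; sellers bear $3 per bushel.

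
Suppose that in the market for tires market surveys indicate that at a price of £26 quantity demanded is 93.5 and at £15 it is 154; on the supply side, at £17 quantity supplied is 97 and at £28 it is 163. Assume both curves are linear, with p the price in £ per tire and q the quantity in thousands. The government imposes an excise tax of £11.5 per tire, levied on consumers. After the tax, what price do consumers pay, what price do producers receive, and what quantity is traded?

Consumers pay £27; producers receive £15.5; quantity = 88.

Demand slope: (154 − 93.5)/(15 − 26) = -5.5, so qd = 236.5 − 5.5p.
Supply slope: (163 − 97)/(28 − 17) = 6, so qs = 6p − 5.
Before the tax: set 236.5 − 5.5p = 6p − 5 → p* = £21, q* = 121.
With the tax collected from consumers, demand (in seller-price terms) shifts: qd = 236.5 − 5.5(p + 11.5).
New equilibrium: consumers pay £27, producers receive £15.5, q = 88. (Wedge: pb − ps = 11.5.)
The less price-elastic side of the market bears the larger share of a per-unit tax.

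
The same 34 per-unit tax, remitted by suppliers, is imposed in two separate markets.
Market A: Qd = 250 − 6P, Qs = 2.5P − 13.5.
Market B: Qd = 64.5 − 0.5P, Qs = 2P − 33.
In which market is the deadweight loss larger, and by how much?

Market A: pre-tax P* = 31, Q* = 64; post-tax Q = 4; deadweight loss = 1020.
Market B: pre-tax P* = 39, Q* = 45; post-tax Q = 31.4; deadweight loss = 231.2.
Difference: 1020 vs 231.2 → market A is larger by 788.8.

Market A, by 788.8.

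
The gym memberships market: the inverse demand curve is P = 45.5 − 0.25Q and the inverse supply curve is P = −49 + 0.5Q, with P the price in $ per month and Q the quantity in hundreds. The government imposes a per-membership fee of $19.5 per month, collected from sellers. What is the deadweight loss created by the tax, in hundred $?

Inverting to Q(P) form: Qd = 182 − 4P; Qs = 2P + 98.
Without the tax, 182 − 4P = 2P + 98 gives 6P = 84, so P* = $14 and Q* = 126.
With the tax collected from sellers, supply shifts: Qs = 2(P − 19.5) + 98.
New equilibrium: consumers pay $20.5, sellers receive $1, Q = 100. (Wedge: Pb − Ps = 19.5.)
Quantity falls by |ΔQ| = |126 − 100| = 26.
DWL = ½ · t · |ΔQ| = ½ · 19.5 · 26 = $253.5.

Deadweight loss = $253.5 hundred.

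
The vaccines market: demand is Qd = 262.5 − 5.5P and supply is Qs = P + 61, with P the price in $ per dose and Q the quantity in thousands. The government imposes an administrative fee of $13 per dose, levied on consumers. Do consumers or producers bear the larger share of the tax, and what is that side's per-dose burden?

Without the tax, 262.5 − 5.5P = P + 61 gives 6.5P = 201.5, so P* = $31 and Q* = 92.
With the tax collected from consumers, demand (in seller-price terms) shifts: Qd = 262.5 − 5.5(P + 13).
New equilibrium: consumers pay $33, producers receive $20, Q = 81. (Wedge: Pb − Ps = 13.)
Per-dose burden: consumers $2, producers $11.
Producers take the larger share because supply is less price-elastic here (demand slope 5.5 vs supply slope 1).
The less price-elastic side of the market bears the larger share of a per-unit tax.

Producers bear the larger share: $11 per dose.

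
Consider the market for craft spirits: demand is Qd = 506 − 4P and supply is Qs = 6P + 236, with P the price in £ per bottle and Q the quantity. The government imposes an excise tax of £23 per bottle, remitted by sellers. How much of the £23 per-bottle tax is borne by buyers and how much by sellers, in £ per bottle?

Buyers bear £13.8 per bottle; sellers bear £9.2 per bottle.

Without the tax, 506 − 4P = 6P + 236 gives 10P = 270, so P* = £27 and Q* = 398.
With the tax collected from sellers, supply shifts: Qs = 6(P − 23) + 236.
Solving gives Q = 342.8 with buyers paying £40.8 and sellers receiving £17.8 (the £23 wedge).
Burden on buyers: £13.8; on sellers: £9.2. (They sum to £23.)
The less price-elastic side of the market bears the larger share of a per-unit tax.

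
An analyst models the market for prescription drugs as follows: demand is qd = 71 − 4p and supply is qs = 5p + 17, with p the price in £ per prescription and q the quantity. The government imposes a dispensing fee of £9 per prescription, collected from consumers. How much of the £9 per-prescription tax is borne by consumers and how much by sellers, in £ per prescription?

Consumers bear £5 per prescription; sellers bear £4 per prescription.

Without the tax, 71 − 4p = 5p + 17 gives 9p = 54, so p* = £6 and q* = 47.
With the tax collected from consumers, demand (in seller-price terms) shifts: qd = 71 − 4(p + 9).
New equilibrium: consumers pay £11, sellers receive £2, q = 27. (Wedge: pb − ps = 9.)
Burden on consumers: £5; on sellers: £4. (They sum to £9.)
The less price-elastic side of the market bears the larger share of a per-unit tax.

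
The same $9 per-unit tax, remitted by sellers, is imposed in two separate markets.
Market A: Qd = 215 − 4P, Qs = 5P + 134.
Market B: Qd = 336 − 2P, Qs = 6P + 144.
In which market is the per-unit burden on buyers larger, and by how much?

Market A: pre-tax P* = $9, Q* = 179; post-tax Q = 159; per-unit burden on buyers = $5.
Market B: pre-tax P* = $24, Q* = 288; post-tax Q = 274.5; per-unit burden on buyers = $6.75.
Difference: $5 vs $6.75 → market B is larger by $1.75.

Market B, by $1.75.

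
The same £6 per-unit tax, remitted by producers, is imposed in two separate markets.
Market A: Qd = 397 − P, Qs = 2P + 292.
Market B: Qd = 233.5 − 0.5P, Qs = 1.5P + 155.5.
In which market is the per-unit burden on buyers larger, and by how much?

Market B, by £0.5.

Market A: pre-tax P* = £35, Q* = 362; post-tax Q = 358; per-unit burden on buyers = £4.
Market B: pre-tax P* = £39, Q* = 214; post-tax Q = 211.75; per-unit burden on buyers = £4.5.
Difference: £4 vs £4.5 → market B is larger by £0.5.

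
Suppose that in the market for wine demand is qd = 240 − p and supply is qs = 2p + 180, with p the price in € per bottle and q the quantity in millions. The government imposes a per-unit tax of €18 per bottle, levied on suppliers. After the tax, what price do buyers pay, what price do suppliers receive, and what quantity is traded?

Buyers pay €32; suppliers receive €14; quantity = 208.

Without the tax, 240 − p = 2p + 180 gives 3p = 60, so p* = €20 and q* = 220.
With the tax collected from suppliers, supply shifts: qs = 2(p − 18) + 180.
Solving gives q = 208 with buyers paying €32 and suppliers receiving €14 (the €18 wedge).
The less price-elastic side of the market bears the larger share of a per-unit tax.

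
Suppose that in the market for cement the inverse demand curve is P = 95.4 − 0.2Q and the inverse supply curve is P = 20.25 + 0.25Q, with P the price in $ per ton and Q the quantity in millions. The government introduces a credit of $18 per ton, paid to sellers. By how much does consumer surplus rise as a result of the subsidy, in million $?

Consumer surplus rises by $1496 million.

Rewrite in direct form: Qd = 477 − 5P and Qs = 4P − 81.
Without the subsidy, 477 − 5P = 4P − 81 gives 9P = 558, so P* = $62 and Q* = 167.
With a per-unit subsidy paid to sellers, each receives P + 18 per unit sold, so supply becomes Qs = 4(P + 18) − 81.
Solving gives Q = 207 with consumers paying $54 and sellers receiving $72 (the $18 wedge).
ΔCS is the trapezoid between Q = 207 and Q = 167 of height $8: ½ · (167 + 207) · 8 = $1496.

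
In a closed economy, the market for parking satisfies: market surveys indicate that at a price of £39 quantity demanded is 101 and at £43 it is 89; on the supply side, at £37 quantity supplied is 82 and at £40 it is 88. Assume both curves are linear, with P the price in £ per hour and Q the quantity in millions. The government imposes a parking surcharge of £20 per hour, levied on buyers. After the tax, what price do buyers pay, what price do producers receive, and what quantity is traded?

Buyers pay £50; producers receive £30; quantity = 68.

Demand slope: (89 − 101)/(43 − 39) = -3, so Qd = 218 − 3P.
Supply slope: (88 − 82)/(40 − 37) = 2, so Qs = 2P + 8.
Before the tax: set 218 − 3P = 2P + 8 → P* = £42, Q* = 92.
With the tax collected from buyers, demand (in seller-price terms) shifts: Qd = 218 − 3(P + 20).
Solving gives Q = 68 with buyers paying £50 and producers receiving £30 (the £20 wedge).
The less price-elastic side of the market bears the larger share of a per-unit tax.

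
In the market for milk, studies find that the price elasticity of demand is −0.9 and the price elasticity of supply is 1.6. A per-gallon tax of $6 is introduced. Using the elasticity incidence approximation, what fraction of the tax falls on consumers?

Incidence ratio: consumers' share ≈ εs / (εs + |εd|) = 1.6 / (1.6 + 0.9) = 0.64.
Supply is the more elastic side, so consumers bear the larger share.

Consumers' share ≈ 0.64.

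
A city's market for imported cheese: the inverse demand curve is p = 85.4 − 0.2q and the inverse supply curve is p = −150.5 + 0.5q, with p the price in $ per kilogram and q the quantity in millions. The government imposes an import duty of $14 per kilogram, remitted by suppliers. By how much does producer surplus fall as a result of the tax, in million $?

Rewrite in direct form: qd = 427 − 5p and qs = 2p + 301.
Before the tax: set 427 − 5p = 2p + 301 → p* = $18, q* = 337.
With the tax collected from suppliers, supply shifts: qs = 2(p − 14) + 301.
Solving gives q = 317 with buyers paying $22 and suppliers receiving $8 (the $14 wedge).
ΔPS is the trapezoid between Q = 317 and Q = 337 of height $10: ½ · (337 + 317) · 10 = $3270.

Producer surplus falls by $3270 million.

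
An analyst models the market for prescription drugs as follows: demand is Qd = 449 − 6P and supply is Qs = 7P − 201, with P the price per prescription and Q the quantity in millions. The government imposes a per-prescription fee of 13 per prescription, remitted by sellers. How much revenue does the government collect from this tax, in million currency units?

Before the tax: set 449 − 6P = 7P − 201 → P* = 50, Q* = 149.
With the tax collected from sellers, supply shifts: Qs = 7(P − 13) − 201.
New equilibrium: consumers pay 57, sellers receive 44, Q = 107. (Wedge: Pb − Ps = 13.)
Revenue = t · Q = 13 · 107 = 1391.

Tax revenue = 1391 million.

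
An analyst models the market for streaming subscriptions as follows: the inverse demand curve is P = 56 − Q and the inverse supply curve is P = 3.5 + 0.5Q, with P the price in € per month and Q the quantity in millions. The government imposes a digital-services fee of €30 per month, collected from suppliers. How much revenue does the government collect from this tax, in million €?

Tax revenue = €450 million.

Inverting to Q(P) form: Qd = 56 − P; Qs = 2P − 7.
Without the tax, 56 − P = 2P − 7 gives 3P = 63, so P* = €21 and Q* = 35.
With the tax collected from suppliers, supply shifts: Qs = 2(P − 30) − 7.
New equilibrium: consumers pay €41, suppliers receive €11, Q = 15. (Wedge: Pb − Ps = 30.)
Revenue = t · Q = 30 · 15 = €450.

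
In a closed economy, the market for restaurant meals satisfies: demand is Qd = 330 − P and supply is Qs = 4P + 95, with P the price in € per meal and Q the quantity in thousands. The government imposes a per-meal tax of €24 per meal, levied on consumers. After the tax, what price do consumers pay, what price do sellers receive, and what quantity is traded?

Without the tax, 330 − P = 4P + 95 gives 5P = 235, so P* = €47 and Q* = 283.
With the tax collected from consumers, demand (in seller-price terms) shifts: Qd = 330 − (P + 24).
New equilibrium: consumers pay €66.2, sellers receive €42.2, Q = 263.8. (Wedge: Pb − Ps = 24.)
The less price-elastic side of the market bears the larger share of a per-unit tax.

Consumers pay €66.2; sellers receive €42.2; quantity = 263.8.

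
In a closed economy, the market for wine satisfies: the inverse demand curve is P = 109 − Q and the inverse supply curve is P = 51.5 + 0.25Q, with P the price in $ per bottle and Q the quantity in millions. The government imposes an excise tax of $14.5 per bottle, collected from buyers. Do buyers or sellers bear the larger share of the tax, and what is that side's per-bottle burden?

Buyers bear the larger share: $11.6 per bottle.

Rewrite in direct form: Qd = 109 − P and Qs = 4P − 206.
Without the tax, 109 − P = 4P − 206 gives 5P = 315, so P* = $63 and Q* = 46.
With the tax collected from buyers, demand (in seller-price terms) shifts: Qd = 109 − (P + 14.5).
New equilibrium: buyers pay $74.6, sellers receive $60.1, Q = 34.4. (Wedge: Pb − Ps = 14.5.)
Per-bottle burden: buyers $11.6, sellers $2.9.
Buyers take the larger share because demand is less price-elastic here (demand slope 1 vs supply slope 4).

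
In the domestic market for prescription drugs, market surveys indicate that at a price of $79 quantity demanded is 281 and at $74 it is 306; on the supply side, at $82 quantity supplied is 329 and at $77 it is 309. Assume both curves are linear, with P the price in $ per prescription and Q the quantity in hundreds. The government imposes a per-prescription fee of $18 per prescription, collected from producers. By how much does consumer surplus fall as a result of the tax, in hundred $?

Consumer surplus falls by $2248 hundred.

Demand slope: (306 − 281)/(74 − 79) = -5, so Qd = 676 − 5P.
Supply slope: (309 − 329)/(77 − 82) = 4, so Qs = 4P + 1.
Before the tax: set 676 − 5P = 4P + 1 → P* = $75, Q* = 301.
With the tax collected from producers, supply shifts: Qs = 4(P − 18) + 1.
Solving gives Q = 261 with buyers paying $83 and producers receiving $65 (the $18 wedge).
ΔCS is the trapezoid between Q = 261 and Q = 301 of height $8: ½ · (301 + 261) · 8 = $2248.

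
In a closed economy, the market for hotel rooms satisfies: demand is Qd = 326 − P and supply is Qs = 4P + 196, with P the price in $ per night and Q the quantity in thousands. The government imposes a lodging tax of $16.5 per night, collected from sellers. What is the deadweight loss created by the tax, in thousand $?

Deadweight loss = $108.9 thousand.

Without the tax, 326 − P = 4P + 196 gives 5P = 130, so P* = $26 and Q* = 300.
With the tax collected from sellers, supply shifts: Qs = 4(P − 16.5) + 196.
Solving gives Q = 286.8 with buyers paying $39.2 and sellers receiving $22.7 (the $16.5 wedge).
Quantity falls by |ΔQ| = |300 − 286.8| = 13.2.
DWL = ½ · t · |ΔQ| = ½ · 16.5 · 13.2 = $108.9.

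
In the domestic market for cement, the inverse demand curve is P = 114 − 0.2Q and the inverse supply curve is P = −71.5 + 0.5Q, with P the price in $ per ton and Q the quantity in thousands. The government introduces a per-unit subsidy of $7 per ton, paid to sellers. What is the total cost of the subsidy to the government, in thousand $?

Government outlay = $1925 thousand.

Inverting to Q(P) form: Qd = 570 − 5P; Qs = 2P + 143.
Before the subsidy: set 570 − 5P = 2P + 143 → P* = $61, Q* = 265.
With a per-unit subsidy paid to sellers, each receives P + 7 per unit sold, so supply becomes Qs = 2(P + 7) + 143.
Solving gives Q = 275 with consumers paying $59 and sellers receiving $66 (the $7 wedge).
Outlay = t · Q = 7 · 275 = $1925.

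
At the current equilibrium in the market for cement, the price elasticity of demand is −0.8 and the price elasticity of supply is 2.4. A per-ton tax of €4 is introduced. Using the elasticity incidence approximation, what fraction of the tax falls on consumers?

Consumers' share ≈ 0.75.

Incidence ratio: consumers' share ≈ εs / (εs + |εd|) = 2.4 / (2.4 + 0.8) = 0.75.
Supply is the more elastic side, so consumers bear the larger share.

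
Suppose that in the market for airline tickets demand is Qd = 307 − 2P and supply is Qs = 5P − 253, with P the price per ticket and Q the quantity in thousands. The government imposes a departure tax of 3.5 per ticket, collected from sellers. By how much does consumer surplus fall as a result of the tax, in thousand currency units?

Consumer surplus falls by 361.25 thousand.

Before the tax: set 307 − 2P = 5P − 253 → P* = 80, Q* = 147.
With the tax collected from sellers, supply shifts: Qs = 5(P − 3.5) − 253.
New equilibrium: buyers pay 82.5, sellers receive 79, Q = 142. (Wedge: Pb − Ps = 3.5.)
ΔCS is the trapezoid between Q = 142 and Q = 147 of height 2.5: ½ · (147 + 142) · 2.5 = 361.25.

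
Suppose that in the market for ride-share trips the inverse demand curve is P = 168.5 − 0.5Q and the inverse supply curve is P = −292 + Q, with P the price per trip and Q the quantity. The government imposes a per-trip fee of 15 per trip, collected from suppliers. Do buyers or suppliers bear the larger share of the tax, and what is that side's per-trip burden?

Rewrite in direct form: Qd = 337 − 2P and Qs = P + 292.
Without the tax, 337 − 2P = P + 292 gives 3P = 45, so P* = 15 and Q* = 307.
With the tax collected from suppliers, supply shifts: Qs = (P − 15) + 292.
New equilibrium: buyers pay 20, suppliers receive 5, Q = 297. (Wedge: Pb − Ps = 15.)
Per-trip burden: buyers 5, suppliers 10.
Suppliers take the larger share because supply is less price-elastic here (demand slope 2 vs supply slope 1).
The less price-elastic side of the market bears the larger share of a per-unit tax.

Suppliers bear the larger share: 10 per trip.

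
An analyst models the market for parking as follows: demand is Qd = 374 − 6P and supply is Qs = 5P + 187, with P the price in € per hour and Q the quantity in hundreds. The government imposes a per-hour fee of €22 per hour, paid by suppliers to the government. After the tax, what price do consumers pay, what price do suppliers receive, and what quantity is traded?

Before the tax: set 374 − 6P = 5P + 187 → P* = €17, Q* = 272.
With the tax collected from suppliers, supply shifts: Qs = 5(P − 22) + 187.
New equilibrium: consumers pay €27, suppliers receive €5, Q = 212. (Wedge: Pb − Ps = 22.)

Consumers pay €27; suppliers receive €5; quantity = 212.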